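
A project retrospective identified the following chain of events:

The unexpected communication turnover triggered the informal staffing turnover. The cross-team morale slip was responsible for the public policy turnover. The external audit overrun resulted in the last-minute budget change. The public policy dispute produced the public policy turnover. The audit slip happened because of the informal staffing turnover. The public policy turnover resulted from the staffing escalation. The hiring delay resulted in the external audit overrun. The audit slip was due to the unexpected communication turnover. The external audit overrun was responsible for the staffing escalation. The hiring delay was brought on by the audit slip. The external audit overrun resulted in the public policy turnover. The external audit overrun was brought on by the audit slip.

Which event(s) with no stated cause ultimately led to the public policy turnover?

the cross-team morale slip, the public policy dispute, the unexpected communication turnover

Tracing upstream from the public policy turnover: the public policy turnover ← the external audit overrun ← the audit slip ← the unexpected communication turnover.
A separate upstream branch: the public policy turnover ← the public policy dispute.
A separate upstream branch: the public policy turnover ← the cross-team morale slip.
Each of those chain origins has no stated cause.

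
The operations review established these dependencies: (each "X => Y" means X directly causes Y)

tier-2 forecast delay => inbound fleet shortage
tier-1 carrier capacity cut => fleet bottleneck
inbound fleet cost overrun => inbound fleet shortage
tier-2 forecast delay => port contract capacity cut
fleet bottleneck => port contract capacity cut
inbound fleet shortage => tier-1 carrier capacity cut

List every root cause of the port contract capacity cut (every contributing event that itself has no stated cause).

the inbound fleet cost overrun, the tier-2 forecast delay

Tracing upstream from the port contract capacity cut: the port contract capacity cut ← the tier-2 forecast delay.
A separate upstream branch: the port contract capacity cut ← the fleet bottleneck ← the tier-1 carrier capacity cut ← the inbound fleet shortage ← the inbound fleet cost overrun.
Each of those chain origins has no stated cause.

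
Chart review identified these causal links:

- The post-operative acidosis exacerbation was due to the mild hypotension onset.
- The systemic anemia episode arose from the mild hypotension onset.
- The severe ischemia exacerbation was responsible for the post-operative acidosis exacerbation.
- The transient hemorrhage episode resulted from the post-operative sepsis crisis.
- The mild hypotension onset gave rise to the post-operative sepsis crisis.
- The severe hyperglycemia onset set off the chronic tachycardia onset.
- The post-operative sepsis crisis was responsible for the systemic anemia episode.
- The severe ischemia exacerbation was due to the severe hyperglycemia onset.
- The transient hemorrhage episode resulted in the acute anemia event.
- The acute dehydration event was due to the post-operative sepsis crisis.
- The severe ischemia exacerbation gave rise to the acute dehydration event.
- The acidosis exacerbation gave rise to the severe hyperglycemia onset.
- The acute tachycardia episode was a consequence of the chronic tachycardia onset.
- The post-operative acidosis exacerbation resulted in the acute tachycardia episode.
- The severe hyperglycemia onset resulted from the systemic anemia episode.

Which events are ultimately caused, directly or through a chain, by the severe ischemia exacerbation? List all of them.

Direct effects: the post-operative acidosis exacerbation, the acute dehydration event.
2 steps out: the acute tachycardia episode.
Not reachable from it: the acidosis exacerbation, the mild hypotension onset, the post-operative sepsis crisis, the systemic anemia episode, the transient hemorrhage episode, the severe hyperglycemia onset, the acute anemia event, the chronic tachycardia onset.

the acute dehydration event, the acute tachycardia episode, the post-operative acidosis exacerbation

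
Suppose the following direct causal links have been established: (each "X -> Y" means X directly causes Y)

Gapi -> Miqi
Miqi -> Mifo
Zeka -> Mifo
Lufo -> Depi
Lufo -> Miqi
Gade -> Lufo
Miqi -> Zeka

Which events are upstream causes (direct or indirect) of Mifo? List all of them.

Immediate causes of Mifo: Miqi, Zeka.
Further upstream: Gade, Lufo, Gapi.

Gade, Gapi, Lufo, Miqi, Zeka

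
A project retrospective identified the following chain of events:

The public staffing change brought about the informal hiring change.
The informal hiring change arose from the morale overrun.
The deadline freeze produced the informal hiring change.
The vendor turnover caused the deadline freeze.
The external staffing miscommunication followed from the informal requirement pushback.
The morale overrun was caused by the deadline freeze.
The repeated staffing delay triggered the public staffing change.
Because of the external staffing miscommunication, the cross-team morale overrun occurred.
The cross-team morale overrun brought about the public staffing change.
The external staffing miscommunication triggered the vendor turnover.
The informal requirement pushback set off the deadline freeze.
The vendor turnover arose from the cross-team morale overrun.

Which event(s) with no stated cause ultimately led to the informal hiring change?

Tracing upstream from the informal hiring change: the informal hiring change ← the deadline freeze ← the informal requirement pushback.
A separate upstream branch: the informal hiring change ← the public staffing change ← the repeated staffing delay.
Each of those chain origins has no stated cause.

the informal requirement pushback, the repeated staffing delay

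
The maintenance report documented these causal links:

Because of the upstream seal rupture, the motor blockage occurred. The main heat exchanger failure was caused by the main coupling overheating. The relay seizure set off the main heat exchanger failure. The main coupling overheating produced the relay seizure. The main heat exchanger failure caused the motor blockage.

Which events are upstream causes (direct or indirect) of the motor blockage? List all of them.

Immediate causes of the motor blockage: the upstream seal rupture, the main heat exchanger failure.
Further upstream: the main coupling overheating, the relay seizure.

the main coupling overheating, the main heat exchanger failure, the relay seizure, the upstream seal rupture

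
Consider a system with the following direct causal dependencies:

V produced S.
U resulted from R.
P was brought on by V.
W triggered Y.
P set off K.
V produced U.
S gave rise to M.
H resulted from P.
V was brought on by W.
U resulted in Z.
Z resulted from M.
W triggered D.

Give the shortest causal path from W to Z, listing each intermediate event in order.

W → V → U → Z

W → V
V → U
U → Z
Length: 3 steps.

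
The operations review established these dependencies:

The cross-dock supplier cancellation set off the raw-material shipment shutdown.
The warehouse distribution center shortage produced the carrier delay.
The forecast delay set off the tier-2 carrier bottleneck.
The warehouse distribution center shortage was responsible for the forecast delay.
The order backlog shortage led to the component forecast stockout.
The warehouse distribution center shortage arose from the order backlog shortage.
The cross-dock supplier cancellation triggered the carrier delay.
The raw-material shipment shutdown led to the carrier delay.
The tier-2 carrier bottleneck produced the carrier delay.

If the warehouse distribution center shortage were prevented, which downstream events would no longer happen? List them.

Downstream of the warehouse distribution center shortage: the forecast delay, the tier-2 carrier bottleneck, the carrier delay.
Of those, still caused via another path: the carrier delay.
The remainder have no surviving cause.

the forecast delay, the tier-2 carrier bottleneck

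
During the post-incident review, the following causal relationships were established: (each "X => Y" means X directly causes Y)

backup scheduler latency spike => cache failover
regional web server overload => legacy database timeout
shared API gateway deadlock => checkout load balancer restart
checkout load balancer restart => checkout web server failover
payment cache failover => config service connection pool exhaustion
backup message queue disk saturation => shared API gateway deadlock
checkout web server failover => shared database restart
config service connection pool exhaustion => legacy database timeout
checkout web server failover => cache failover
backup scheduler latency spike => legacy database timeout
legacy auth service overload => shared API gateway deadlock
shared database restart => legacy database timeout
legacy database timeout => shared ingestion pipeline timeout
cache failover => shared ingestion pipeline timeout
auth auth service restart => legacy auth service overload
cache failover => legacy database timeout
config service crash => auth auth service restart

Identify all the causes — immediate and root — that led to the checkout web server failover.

Immediate cause of the checkout web server failover: the checkout load balancer restart.
Further upstream: the config service crash, the auth auth service restart, the backup message queue disk saturation, the legacy auth service overload, the shared API gateway deadlock.

the auth auth service restart, the backup message queue disk saturation, the checkout load balancer restart, the config service crash, the legacy auth service overload, the shared API gateway deadlock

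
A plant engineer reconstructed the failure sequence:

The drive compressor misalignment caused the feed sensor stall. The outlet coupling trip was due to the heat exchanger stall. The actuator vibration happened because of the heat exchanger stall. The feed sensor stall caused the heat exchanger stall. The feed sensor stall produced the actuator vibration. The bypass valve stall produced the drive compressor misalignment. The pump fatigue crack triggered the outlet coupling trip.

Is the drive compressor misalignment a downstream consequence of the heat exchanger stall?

The heat exchanger stall leads to the actuator vibration, the outlet coupling trip; the drive compressor misalignment is not among them.

No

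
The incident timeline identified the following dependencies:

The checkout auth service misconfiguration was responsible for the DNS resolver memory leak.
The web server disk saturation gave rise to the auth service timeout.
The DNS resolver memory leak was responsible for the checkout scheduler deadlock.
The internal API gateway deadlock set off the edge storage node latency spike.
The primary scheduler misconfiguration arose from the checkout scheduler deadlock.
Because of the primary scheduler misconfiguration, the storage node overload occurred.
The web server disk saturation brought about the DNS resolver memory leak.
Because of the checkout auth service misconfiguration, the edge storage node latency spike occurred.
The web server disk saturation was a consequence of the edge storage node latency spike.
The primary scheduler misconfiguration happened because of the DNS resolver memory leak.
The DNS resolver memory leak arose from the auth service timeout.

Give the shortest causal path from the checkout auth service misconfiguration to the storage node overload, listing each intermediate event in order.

the checkout auth service misconfiguration → the DNS resolver memory leak
the DNS resolver memory leak → the primary scheduler misconfiguration
the primary scheduler misconfiguration → the storage node overload
Length: 3 steps.

the checkout auth service misconfiguration → the DNS resolver memory leak → the primary scheduler misconfiguration → the storage node overload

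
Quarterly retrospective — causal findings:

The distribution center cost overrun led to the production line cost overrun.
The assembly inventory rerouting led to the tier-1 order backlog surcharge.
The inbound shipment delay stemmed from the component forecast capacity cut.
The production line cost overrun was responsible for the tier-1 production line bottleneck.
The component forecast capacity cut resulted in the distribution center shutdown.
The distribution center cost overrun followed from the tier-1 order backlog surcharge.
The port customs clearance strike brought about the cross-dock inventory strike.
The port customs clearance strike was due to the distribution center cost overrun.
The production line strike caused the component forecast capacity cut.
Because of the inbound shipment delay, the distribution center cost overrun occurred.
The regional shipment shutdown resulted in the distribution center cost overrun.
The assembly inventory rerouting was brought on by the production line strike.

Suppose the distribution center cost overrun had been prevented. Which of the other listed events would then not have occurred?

the cross-dock inventory strike, the port customs clearance strike, the production line cost overrun, the tier-1 production line bottleneck

Downstream of the distribution center cost overrun: the port customs clearance strike, the production line cost overrun, the cross-dock inventory strike, the tier-1 production line bottleneck.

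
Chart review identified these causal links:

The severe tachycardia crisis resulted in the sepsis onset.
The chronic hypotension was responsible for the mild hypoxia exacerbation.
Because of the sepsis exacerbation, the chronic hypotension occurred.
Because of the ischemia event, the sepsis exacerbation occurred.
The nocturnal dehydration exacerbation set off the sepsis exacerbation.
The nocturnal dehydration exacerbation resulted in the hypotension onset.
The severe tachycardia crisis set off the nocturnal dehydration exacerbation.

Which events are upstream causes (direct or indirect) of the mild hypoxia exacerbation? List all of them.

the chronic hypotension, the ischemia event, the nocturnal dehydration exacerbation, the sepsis exacerbation, the severe tachycardia crisis

Immediate cause of the mild hypoxia exacerbation: the chronic hypotension.
Further upstream: the severe tachycardia crisis, the ischemia event, the nocturnal dehydration exacerbation, the sepsis exacerbation.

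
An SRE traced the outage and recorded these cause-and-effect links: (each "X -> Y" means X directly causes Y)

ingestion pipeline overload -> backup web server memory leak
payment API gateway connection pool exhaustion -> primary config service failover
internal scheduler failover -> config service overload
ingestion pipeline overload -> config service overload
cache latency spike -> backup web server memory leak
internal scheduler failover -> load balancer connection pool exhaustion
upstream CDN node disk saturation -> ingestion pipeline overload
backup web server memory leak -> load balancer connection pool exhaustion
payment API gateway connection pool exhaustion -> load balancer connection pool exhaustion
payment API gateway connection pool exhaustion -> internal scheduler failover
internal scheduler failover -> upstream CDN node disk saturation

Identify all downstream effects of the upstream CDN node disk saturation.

the backup web server memory leak, the config service overload, the ingestion pipeline overload, the load balancer connection pool exhaustion

Direct effects: the ingestion pipeline overload.
2 steps out: the config service overload, the backup web server memory leak.
3 steps out: the load balancer connection pool exhaustion.
Not reachable from it: the payment API gateway connection pool exhaustion, the internal scheduler failover, the primary config service failover, the cache latency spike.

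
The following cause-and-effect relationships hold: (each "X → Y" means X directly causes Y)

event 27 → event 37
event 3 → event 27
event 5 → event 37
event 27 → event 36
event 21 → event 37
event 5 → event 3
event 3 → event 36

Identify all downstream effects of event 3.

event 27, event 36, event 37

Direct effects: event 27, event 36.
2 steps out: event 37.
Not reachable from it: event 5, event 21.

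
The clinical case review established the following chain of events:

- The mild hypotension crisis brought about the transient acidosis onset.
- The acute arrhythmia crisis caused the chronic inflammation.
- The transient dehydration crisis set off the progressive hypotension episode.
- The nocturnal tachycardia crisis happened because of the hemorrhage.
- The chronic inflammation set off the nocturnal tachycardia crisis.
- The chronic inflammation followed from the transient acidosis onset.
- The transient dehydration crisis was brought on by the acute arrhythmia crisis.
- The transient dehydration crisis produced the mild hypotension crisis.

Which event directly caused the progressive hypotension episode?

Upstream contributors include the acute arrhythmia crisis, but only the transient dehydration crisis feeds directly into the progressive hypotension episode.

the transient dehydration crisis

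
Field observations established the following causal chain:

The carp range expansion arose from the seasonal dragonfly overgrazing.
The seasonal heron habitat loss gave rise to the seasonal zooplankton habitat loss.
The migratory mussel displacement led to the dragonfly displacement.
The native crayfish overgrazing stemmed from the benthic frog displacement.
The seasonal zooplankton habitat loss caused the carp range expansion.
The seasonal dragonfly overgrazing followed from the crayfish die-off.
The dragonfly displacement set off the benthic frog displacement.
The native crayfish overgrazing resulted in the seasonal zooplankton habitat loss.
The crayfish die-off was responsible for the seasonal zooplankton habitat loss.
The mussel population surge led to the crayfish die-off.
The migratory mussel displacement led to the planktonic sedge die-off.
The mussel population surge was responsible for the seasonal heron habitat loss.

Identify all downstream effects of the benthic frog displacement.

the carp range expansion, the native crayfish overgrazing, the seasonal zooplankton habitat loss

Direct effects: the native crayfish overgrazing.
2 steps out: the seasonal zooplankton habitat loss.
3 steps out: the carp range expansion.
Not reachable from it: the mussel population surge, the migratory mussel displacement, the dragonfly displacement, the planktonic sedge die-off, the crayfish die-off, the seasonal dragonfly overgrazing, the seasonal heron habitat loss.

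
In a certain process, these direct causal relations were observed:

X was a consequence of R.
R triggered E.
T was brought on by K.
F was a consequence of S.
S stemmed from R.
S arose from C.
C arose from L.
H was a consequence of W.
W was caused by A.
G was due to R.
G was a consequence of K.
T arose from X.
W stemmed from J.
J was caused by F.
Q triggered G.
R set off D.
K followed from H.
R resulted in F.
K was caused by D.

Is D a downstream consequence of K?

K leads to T, G; D is not among them.

No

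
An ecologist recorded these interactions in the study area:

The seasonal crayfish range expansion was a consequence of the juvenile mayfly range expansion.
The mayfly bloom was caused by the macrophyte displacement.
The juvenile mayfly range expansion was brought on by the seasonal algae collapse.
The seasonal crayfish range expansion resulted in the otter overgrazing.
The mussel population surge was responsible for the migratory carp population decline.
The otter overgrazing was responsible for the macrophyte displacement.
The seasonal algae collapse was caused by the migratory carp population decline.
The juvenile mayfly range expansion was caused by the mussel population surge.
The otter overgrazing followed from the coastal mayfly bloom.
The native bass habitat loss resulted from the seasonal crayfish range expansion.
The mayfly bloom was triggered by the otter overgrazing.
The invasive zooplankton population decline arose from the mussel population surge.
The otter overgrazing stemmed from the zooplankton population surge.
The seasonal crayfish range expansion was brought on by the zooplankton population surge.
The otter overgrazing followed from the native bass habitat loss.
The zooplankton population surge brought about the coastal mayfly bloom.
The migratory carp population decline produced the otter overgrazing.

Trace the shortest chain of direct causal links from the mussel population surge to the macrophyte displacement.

the mussel population surge → the migratory carp population decline
the migratory carp population decline → the otter overgrazing
the otter overgrazing → the macrophyte displacement
Length: 3 steps.

the mussel population surge → the migratory carp population decline → the otter overgrazing → the macrophyte displacement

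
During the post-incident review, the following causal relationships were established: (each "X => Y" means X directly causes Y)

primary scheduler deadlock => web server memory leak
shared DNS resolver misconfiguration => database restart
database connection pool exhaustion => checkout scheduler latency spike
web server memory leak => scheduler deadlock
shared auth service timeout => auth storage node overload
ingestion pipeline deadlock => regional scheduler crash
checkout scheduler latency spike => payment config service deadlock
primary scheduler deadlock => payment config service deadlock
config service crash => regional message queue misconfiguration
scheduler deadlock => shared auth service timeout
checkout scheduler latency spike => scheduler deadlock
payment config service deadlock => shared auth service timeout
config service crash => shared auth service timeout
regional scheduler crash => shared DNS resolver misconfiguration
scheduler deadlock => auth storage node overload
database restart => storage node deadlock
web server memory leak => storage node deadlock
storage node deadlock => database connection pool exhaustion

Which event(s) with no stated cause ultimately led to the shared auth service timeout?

Tracing upstream from the shared auth service timeout: the shared auth service timeout ← the payment config service deadlock ← the checkout scheduler latency spike ← the database connection pool exhaustion ← the storage node deadlock ← the database restart ← the shared DNS resolver misconfiguration ← the regional scheduler crash ← the ingestion pipeline deadlock.
A separate upstream branch: the shared auth service timeout ← the payment config service deadlock ← the primary scheduler deadlock.
A separate upstream branch: the shared auth service timeout ← the config service crash.
Each of those chain origins has no stated cause.

the config service crash, the ingestion pipeline deadlock, the primary scheduler deadlock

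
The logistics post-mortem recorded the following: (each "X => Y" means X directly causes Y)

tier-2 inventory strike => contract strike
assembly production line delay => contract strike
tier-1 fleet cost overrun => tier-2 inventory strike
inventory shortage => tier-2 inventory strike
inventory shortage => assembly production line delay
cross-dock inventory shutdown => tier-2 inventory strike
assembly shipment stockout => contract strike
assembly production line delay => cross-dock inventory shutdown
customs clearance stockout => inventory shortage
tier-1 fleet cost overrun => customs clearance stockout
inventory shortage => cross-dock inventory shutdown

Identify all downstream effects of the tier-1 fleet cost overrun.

the assembly production line delay, the contract strike, the cross-dock inventory shutdown, the customs clearance stockout, the inventory shortage, the tier-2 inventory strike

Direct effects: the customs clearance stockout, the tier-2 inventory strike.
2 steps out: the inventory shortage, the contract strike.
3 steps out: the assembly production line delay, the cross-dock inventory shutdown.
Not reachable from it: the assembly shipment stockout.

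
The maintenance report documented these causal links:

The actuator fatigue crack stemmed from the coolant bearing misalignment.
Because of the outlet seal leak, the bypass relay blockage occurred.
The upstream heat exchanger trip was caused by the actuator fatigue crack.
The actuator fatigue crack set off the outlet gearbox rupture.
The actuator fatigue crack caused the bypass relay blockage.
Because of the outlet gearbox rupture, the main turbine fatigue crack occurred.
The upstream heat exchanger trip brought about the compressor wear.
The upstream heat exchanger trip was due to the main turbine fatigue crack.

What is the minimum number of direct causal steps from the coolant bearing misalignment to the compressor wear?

Shortest chain: the coolant bearing misalignment → the actuator fatigue crack → the upstream heat exchanger trip → the compressor wear.

3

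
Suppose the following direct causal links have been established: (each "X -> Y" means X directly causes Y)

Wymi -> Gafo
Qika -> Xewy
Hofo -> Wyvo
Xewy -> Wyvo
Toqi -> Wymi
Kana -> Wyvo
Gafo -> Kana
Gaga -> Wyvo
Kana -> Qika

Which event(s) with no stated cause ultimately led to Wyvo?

Gaga, Hofo, Toqi

Tracing upstream from Wyvo: Wyvo ← Kana ← Gafo ← Wymi ← Toqi.
A separate upstream branch: Wyvo ← Gaga.
A separate upstream branch: Wyvo ← Hofo.
Each of those chain origins has no stated cause.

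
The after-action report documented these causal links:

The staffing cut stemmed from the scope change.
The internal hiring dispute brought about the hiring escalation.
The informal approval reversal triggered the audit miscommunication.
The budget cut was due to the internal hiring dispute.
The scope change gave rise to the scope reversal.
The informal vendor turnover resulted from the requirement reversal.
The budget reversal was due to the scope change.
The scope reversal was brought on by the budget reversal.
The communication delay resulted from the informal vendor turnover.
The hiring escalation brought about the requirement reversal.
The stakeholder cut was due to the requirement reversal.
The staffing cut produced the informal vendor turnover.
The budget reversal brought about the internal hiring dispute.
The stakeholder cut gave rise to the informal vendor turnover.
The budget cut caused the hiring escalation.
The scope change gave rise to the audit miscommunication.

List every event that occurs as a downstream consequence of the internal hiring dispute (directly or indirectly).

Direct effects: the budget cut, the hiring escalation.
2 steps out: the requirement reversal.
3 steps out: the stakeholder cut, the informal vendor turnover.
4 steps out: the communication delay.
Not reachable from it: the scope change, the budget reversal, the audit miscommunication, the scope reversal, the staffing cut, the informal approval reversal.

the budget cut, the communication delay, the hiring escalation, the informal vendor turnover, the requirement reversal, the stakeholder cut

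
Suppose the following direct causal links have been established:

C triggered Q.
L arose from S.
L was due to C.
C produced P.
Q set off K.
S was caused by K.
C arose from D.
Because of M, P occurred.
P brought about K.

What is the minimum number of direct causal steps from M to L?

Shortest chain: M → P → K → S → L.

4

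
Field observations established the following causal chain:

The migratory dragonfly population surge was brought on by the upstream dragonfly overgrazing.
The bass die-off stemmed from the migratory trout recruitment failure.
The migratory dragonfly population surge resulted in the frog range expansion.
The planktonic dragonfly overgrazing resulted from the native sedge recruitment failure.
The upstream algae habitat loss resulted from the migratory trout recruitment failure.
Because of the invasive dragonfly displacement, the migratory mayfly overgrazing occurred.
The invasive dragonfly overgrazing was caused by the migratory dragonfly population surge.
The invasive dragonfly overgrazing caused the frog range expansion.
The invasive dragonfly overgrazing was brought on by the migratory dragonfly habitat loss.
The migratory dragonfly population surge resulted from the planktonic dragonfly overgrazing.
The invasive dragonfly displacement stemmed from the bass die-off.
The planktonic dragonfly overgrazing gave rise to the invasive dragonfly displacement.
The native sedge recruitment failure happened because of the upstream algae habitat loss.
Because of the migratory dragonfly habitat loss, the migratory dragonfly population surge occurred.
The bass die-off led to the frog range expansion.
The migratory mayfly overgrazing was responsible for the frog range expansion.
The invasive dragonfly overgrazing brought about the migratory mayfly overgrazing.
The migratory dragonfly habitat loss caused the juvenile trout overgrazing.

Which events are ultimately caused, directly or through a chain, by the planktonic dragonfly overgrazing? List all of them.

the frog range expansion, the invasive dragonfly displacement, the invasive dragonfly overgrazing, the migratory dragonfly population surge, the migratory mayfly overgrazing

Direct effects: the invasive dragonfly displacement, the migratory dragonfly population surge.
2 steps out: the invasive dragonfly overgrazing, the migratory mayfly overgrazing, the frog range expansion.
Not reachable from it: the migratory dragonfly habitat loss, the migratory trout recruitment failure, the juvenile trout overgrazing, the upstream algae habitat loss, the native sedge recruitment failure, the bass die-off, the upstream dragonfly overgrazing.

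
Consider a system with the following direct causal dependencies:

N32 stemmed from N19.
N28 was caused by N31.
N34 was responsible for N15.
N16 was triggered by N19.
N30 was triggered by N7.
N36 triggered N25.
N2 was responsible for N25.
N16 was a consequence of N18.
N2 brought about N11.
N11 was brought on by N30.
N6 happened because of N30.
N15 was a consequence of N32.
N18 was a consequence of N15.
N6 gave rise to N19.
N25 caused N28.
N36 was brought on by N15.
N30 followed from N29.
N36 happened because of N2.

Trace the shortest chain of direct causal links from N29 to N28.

N29 → N30
N30 → N6
N6 → N19
N19 → N32
N32 → N15
N15 → N36
N36 → N25
N25 → N28
Length: 8 steps.

N29 → N30 → N6 → N19 → N32 → N15 → N36 → N25 → N28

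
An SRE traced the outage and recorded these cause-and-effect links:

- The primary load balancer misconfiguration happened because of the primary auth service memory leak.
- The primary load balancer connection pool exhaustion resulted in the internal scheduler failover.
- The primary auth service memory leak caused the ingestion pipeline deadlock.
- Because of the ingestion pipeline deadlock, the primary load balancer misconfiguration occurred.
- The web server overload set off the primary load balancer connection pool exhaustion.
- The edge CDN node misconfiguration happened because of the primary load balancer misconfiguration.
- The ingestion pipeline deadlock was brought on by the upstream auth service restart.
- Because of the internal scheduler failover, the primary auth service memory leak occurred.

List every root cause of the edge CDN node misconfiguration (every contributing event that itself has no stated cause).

Tracing upstream from the edge CDN node misconfiguration: the edge CDN node misconfiguration ← the primary load balancer misconfiguration ← the primary auth service memory leak ← the internal scheduler failover ← the primary load balancer connection pool exhaustion ← the web server overload.
A separate upstream branch: the edge CDN node misconfiguration ← the primary load balancer misconfiguration ← the ingestion pipeline deadlock ← the upstream auth service restart.
Each of those chain origins has no stated cause.

the upstream auth service restart, the web server overload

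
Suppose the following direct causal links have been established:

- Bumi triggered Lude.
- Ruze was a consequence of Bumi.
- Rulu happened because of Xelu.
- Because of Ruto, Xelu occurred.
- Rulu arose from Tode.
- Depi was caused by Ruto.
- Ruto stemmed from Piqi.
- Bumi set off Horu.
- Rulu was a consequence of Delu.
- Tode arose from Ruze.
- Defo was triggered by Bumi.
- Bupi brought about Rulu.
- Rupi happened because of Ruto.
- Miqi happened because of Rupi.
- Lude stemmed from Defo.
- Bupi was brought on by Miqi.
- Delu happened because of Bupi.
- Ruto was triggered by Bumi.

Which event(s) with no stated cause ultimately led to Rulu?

Bumi, Piqi

Tracing upstream from Rulu: Rulu ← Tode ← Ruze ← Bumi.
A separate upstream branch: Rulu ← Xelu ← Ruto ← Piqi.
Each of those chain origins has no stated cause.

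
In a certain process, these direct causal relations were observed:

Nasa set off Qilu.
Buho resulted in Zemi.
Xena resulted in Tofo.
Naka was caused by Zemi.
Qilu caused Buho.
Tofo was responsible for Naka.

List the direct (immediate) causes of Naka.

Tofo, Zemi

Upstream contributors include Nasa, Qilu, Xena, Buho, but only Tofo, Zemi feed directly into Naka.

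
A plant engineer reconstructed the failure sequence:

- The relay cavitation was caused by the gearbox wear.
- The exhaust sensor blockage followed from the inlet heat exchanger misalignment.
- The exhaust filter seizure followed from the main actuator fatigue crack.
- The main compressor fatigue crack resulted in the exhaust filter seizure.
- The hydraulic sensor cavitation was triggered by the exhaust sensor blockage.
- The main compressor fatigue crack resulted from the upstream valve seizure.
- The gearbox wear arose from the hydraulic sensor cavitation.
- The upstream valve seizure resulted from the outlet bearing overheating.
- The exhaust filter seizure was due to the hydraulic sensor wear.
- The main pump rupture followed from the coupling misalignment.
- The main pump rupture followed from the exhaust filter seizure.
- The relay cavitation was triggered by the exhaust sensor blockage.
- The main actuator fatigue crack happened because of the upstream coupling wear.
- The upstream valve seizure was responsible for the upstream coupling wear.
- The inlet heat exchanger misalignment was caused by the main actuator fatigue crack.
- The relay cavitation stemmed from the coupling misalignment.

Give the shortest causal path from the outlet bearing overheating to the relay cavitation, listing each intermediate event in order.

the outlet bearing overheating → the upstream valve seizure
the upstream valve seizure → the upstream coupling wear
the upstream coupling wear → the main actuator fatigue crack
the main actuator fatigue crack → the inlet heat exchanger misalignment
the inlet heat exchanger misalignment → the exhaust sensor blockage
the exhaust sensor blockage → the relay cavitation
Length: 6 steps.

the outlet bearing overheating → the upstream valve seizure → the upstream coupling wear → the main actuator fatigue crack → the inlet heat exchanger misalignment → the exhaust sensor blockage → the relay cavitation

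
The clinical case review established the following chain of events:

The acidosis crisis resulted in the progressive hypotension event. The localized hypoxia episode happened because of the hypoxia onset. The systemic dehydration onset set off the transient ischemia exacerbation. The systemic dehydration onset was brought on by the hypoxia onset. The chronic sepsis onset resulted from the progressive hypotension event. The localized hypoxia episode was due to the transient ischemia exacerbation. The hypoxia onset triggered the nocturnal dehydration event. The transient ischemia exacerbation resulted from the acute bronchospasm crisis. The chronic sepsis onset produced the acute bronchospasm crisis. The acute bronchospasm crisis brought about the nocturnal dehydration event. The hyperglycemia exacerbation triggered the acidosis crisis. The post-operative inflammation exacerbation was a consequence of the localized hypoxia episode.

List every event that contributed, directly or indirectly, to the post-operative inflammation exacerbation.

Immediate cause of the post-operative inflammation exacerbation: the localized hypoxia episode.
Further upstream: the hyperglycemia exacerbation, the hypoxia onset, the systemic dehydration onset, the acidosis crisis, the progressive hypotension event, the chronic sepsis onset, the acute bronchospasm crisis, the transient ischemia exacerbation.

the acidosis crisis, the acute bronchospasm crisis, the chronic sepsis onset, the hyperglycemia exacerbation, the hypoxia onset, the localized hypoxia episode, the progressive hypotension event, the systemic dehydration onset, the transient ischemia exacerbation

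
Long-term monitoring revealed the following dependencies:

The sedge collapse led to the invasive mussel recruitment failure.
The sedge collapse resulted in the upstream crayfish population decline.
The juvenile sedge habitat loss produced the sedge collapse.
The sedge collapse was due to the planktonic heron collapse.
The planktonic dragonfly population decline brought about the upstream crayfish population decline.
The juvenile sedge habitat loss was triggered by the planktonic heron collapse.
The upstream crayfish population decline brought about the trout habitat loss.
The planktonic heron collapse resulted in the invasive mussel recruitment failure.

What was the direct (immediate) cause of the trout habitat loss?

Upstream contributors include the planktonic heron collapse, the juvenile sedge habitat loss, the sedge collapse, the planktonic dragonfly population decline, but only the upstream crayfish population decline feeds directly into the trout habitat loss.

the upstream crayfish population decline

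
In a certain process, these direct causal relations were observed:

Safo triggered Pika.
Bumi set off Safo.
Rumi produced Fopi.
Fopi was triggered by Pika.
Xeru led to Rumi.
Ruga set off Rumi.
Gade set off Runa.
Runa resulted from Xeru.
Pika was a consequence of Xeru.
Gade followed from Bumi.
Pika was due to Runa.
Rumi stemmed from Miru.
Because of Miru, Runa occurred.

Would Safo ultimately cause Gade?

Safo leads to Pika, Fopi; Gade is not among them.

No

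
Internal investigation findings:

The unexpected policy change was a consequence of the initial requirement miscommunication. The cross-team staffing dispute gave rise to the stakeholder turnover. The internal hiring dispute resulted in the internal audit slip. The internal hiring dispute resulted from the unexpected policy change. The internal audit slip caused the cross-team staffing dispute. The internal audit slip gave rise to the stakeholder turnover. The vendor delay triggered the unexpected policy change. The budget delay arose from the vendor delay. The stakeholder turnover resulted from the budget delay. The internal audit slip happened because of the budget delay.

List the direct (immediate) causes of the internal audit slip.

Upstream contributors include the vendor delay, the unexpected policy change, the initial requirement miscommunication, but only the budget delay, the internal hiring dispute feed directly into the internal audit slip.

the budget delay, the internal hiring dispute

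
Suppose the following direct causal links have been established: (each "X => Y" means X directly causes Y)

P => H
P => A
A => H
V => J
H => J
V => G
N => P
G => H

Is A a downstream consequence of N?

There is a causal chain: N → P → A.

Yes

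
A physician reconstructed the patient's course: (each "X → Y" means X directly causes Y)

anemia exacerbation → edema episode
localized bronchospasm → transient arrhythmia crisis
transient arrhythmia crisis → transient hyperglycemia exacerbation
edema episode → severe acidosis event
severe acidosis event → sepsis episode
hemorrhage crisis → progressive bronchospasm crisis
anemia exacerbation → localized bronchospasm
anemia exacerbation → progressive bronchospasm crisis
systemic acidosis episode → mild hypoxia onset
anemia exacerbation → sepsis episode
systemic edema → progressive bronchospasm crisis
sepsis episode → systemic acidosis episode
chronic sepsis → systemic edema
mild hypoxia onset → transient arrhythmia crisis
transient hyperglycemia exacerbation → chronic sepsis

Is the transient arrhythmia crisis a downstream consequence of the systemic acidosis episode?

Yes

There is a causal chain: the systemic acidosis episode → the mild hypoxia onset → the transient arrhythmia crisis.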